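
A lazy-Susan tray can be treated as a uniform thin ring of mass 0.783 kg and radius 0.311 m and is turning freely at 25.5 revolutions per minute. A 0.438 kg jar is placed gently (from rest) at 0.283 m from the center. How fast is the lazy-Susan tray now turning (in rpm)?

ω_f ≈ 17.4 rpm

The added mass arrives with no angular momentum about the center, and any external torque about the center is negligible, so the system's angular momentum is conserved.
I_p = (0.783)(0.311)² = 0.07573 kg·m².
Added inertia Σmr² = (0.438)(0.283)² = 0.03508 kg·m²; I_f = 0.07573 + 0.03508 = 0.1108 kg·m².
ω_f = I_p ω_i / I_f = (0.07573)(25.5) / 0.1108 = 17.43 rpm.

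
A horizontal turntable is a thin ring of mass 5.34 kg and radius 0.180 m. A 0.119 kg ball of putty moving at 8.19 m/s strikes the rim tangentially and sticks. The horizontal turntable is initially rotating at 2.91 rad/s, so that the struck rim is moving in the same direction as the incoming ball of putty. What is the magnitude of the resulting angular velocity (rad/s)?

|ω_f| ≈ 3.84 rad/s

The axle reaction passes through the axle and exerts no torque about it; angular momentum about the axle is conserved through the impact.
I_p = (5.34)(0.180)² = 0.1730 kg·m². Taking the sense of the ball of putty's angular momentum as positive, L_{ball} = m v R = (0.119)(8.19)(0.180) = 0.1754 kg·m²/s.
L_i = +I_p ω_p + m v R = +(0.1730)(2.91) + 0.1754 = 0.6789 kg·m²/s.
After sticking, I_f = I_p + m R² = 0.1730 + (0.119)(0.180)² = 0.1769 kg·m².
ω_f = L_i / I_f = 0.6789 / 0.1769 = 3.838 rad/s.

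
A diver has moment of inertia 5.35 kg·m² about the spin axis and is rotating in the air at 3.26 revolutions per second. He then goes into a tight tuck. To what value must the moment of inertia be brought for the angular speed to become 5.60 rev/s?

With no external torque about the axis, L is conserved: I₁ω₁ = I₂ω₂.
I₂ = I₁ω₁ / ω₂ = (5.35)(3.26) / (5.60) = 3.114 kg·m².

I₂ ≈ 3.11 kg·m²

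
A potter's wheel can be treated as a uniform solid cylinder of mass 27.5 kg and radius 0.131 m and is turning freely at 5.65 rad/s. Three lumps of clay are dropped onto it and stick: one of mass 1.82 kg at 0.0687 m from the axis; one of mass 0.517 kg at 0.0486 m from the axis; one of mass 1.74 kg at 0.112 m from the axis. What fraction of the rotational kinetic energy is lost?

fraction ≈ 0.118

No external torque acts about the axis; L_before = L_after.
I_p = ½(27.5)(0.131)² = 0.2360 kg·m².
Added inertia Σmr² = (1.82)(0.0687)² + (0.517)(0.0486)² + (1.74)(0.112)² = 0.03164 kg·m²; I_f = 0.2360 + 0.03164 = 0.2676 kg·m².
ω_f = I_p ω_i / I_f = (0.2360)(5.65) / 0.2676 = 4.982 rad/s.
KE_i = ½(0.2360)(5.650 rad/s)² = 3.766 J; KE_f = ½(0.2676)(4.982)² = 3.321 J.
Fraction lost = 0.1182.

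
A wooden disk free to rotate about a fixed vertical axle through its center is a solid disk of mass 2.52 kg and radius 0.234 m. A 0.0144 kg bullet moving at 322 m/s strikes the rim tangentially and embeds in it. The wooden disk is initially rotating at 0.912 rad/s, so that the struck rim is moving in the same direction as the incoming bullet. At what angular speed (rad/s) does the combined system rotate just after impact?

About the axle the impulsive forces during the collision are internal, so angular momentum about that axis is conserved.
I_p = ½(2.52)(0.234)² = 0.06899 kg·m². Taking the sense of the bullet's angular momentum as positive, L_{bullet} = m v R = (0.0144)(322)(0.234) = 1.085 kg·m²/s.
L_i = +I_p ω_p + m v R = +(0.06899)(0.912) + 1.085 = 1.148 kg·m²/s.
After sticking, I_f = I_p + m R² = 0.06899 + (0.0144)(0.234)² = 0.06978 kg·m².
ω_f = L_i / I_f = 1.148 / 0.06978 = 16.45 rad/s.

|ω_f| ≈ 16.5 rad/s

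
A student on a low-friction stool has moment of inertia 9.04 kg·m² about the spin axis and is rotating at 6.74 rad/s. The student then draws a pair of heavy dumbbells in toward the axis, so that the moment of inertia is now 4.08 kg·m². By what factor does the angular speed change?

ω₂/ω₁ ≈ 2.22

With no external torque about the axis, L is conserved: I₁ω₁ = I₂ω₂.
ω₂/ω₁ = I₁/I₂ = 9.040 / 4.080 = 2.216.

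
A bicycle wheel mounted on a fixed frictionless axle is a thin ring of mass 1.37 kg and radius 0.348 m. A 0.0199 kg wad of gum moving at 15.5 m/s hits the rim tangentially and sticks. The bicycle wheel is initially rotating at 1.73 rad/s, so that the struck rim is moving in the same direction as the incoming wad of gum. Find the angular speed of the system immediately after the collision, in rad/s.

|ω_f| ≈ 2.34 rad/s

The axle reaction passes through the axle and exerts no torque about it; angular momentum about the axle is conserved through the impact.
I_p = (1.37)(0.348)² = 0.1659 kg·m². Taking the sense of the wad of gum's angular momentum as positive, L_{wad} = m v R = (0.0199)(15.5)(0.348) = 0.1073 kg·m²/s.
L_i = +I_p ω_p + m v R = +(0.1659)(1.73) + 0.1073 = 0.3944 kg·m²/s.
After sticking, I_f = I_p + m R² = 0.1659 + (0.0199)(0.348)² = 0.1683 kg·m².
ω_f = L_i / I_f = 0.3944 / 0.1683 = 2.343 rad/s.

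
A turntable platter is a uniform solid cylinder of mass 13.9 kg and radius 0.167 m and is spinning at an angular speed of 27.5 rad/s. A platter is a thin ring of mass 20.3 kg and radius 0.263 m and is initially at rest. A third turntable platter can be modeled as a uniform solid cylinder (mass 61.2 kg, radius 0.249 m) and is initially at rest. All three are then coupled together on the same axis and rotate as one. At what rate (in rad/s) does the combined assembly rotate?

No external torque acts about the common axis, so total angular momentum is conserved.
Moments of inertia: I_A = ½(13.9)(0.167)² = 0.1938 kg·m²; I_B = (20.3)(0.263)² = 1.404 kg·m²; I_C = ½(61.2)(0.249)² = 1.897 kg·m².
Taking A's sense as positive: L = (0.1938)(27.5) = 5.330 kg·m²·rad/s.
Combined I = 0.1938 + 1.404 + 1.897 = 3.495 kg·m².
ω_f = L / I = 5.330 / 3.495 = 1.525 rad/s.

|ω_f| ≈ 1.53 rad/s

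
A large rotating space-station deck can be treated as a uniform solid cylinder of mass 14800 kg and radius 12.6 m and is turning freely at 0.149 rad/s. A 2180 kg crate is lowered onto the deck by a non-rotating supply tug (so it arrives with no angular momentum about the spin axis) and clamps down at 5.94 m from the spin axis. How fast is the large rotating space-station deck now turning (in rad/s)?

ω_f ≈ 0.140 rad/s

The added mass arrives with no angular momentum about the spin axis, and any external torque about the spin axis is negligible, so the system's angular momentum is conserved.
I_p = ½(14800)(12.6)² = 1.175e+06 kg·m².
Added inertia Σmr² = (2180)(5.94)² = 76920 kg·m²; I_f = 1.175e+06 + 76920 = 1.252e+06 kg·m².
ω_f = I_p ω_i / I_f = (1.175e+06)(0.149) / 1.252e+06 = 0.1398 rad/s.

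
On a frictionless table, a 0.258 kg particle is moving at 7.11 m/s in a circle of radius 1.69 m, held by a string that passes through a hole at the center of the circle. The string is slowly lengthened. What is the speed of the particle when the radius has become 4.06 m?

v₂ ≈ 2.96 m/s

The only horizontal force on the mass is along the cord (radial), so it exerts no torque about the hole and angular momentum m v r is conserved.
v₂ = v₁ r₁ / r₂ = (7.11)(1.69) / (4.06) = 2.960 m/s.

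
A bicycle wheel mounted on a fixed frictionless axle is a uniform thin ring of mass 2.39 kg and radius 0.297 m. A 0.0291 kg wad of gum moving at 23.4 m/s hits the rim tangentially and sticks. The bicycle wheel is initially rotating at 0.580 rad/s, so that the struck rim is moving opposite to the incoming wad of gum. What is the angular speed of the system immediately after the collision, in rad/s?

|ω_f| ≈ 0.375 rad/s

About the axle the impulsive forces during the collision are internal, so angular momentum about that axis is conserved.
I_p = (2.39)(0.297)² = 0.2108 kg·m². Taking the sense of the wad of gum's angular momentum as positive, L_{wad} = m v R = (0.0291)(23.4)(0.297) = 0.2022 kg·m²/s.
L_i = −I_p ω_p + m v R = −(0.2108)(0.580) + 0.2022 = 0.07996 kg·m²/s.
After sticking, I_f = I_p + m R² = 0.2108 + (0.0291)(0.297)² = 0.2134 kg·m².
ω_f = L_i / I_f = 0.07996 / 0.2134 = 0.3747 rad/s.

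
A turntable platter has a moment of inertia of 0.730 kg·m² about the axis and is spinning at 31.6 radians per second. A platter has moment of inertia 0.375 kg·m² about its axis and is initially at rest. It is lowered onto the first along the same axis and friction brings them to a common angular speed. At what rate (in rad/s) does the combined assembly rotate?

|ω_f| ≈ 20.9 rad/s

The coupling torques are internal; angular momentum about the shared axis is conserved.
Taking A's sense as positive: L = (0.7300)(31.6) = 23.07 kg·m²·rad/s.
Combined I = 0.7300 + 0.3750 = 1.105 kg·m².
ω_f = L / I = 23.07 / 1.105 = 20.88 rad/s.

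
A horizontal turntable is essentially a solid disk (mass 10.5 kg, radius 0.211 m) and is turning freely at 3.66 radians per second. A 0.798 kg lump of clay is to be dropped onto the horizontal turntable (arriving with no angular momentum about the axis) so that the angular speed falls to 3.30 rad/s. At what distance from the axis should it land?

r ≈ 0.179 m

No external torque acts about the axis; L_before = L_after.
I_p = ½(10.5)(0.211)² = 0.2337 kg·m².
I_p ω_i = (I_p + m r²) ω_f ⇒ m r² = I_p(ω_i/ω_f − 1) = 0.2337(3.66/3.30 − 1) = 0.02550 kg·m².
r = √(0.02550/0.798) = 0.1788 m.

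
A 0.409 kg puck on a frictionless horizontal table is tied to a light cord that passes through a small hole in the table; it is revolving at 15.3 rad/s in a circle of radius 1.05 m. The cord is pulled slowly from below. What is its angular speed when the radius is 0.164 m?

ω₂ ≈ 627 rad/s

The constraining force is radial, so m r² ω about the center is conserved.
ω₂ = ω₁ (r₁/r₂)² = (15.3)(1.05/0.164)² = 627.2 rad/s.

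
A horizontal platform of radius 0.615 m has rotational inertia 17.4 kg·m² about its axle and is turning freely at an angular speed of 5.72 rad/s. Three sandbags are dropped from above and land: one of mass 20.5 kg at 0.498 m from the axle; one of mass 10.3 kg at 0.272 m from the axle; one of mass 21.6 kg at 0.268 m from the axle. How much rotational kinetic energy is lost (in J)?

energy lost ≈ 84.9 J

No external torque acts about the axle; L_before = L_after.
Added inertia Σmr² = (20.5)(0.498)² + (10.3)(0.272)² + (21.6)(0.268)² = 7.398 kg·m²; I_f = 17.40 + 7.398 = 24.80 kg·m².
ω_f = I_p ω_i / I_f = (17.40)(5.72) / 24.80 = 4.014 rad/s.
KE_i = ½(17.40)(5.720 rad/s)² = 284.7 J; KE_f = ½(24.80)(4.014)² = 199.7 J.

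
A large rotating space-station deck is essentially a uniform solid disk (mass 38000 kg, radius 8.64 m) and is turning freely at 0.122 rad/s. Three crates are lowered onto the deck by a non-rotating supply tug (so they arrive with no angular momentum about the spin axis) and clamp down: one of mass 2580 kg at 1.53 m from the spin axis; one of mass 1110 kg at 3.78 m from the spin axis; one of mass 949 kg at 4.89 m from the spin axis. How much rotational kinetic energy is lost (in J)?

energy lost ≈ 322 J

No external torque acts about the spin axis; L_before = L_after.
I_p = ½(38000)(8.64)² = 1.418e+06 kg·m².
Added inertia Σmr² = (2580)(1.53)² + (1110)(3.78)² + (949)(4.89)² = 44590 kg·m²; I_f = 1.418e+06 + 44590 = 1.463e+06 kg·m².
ω_f = I_p ω_i / I_f = (1.418e+06)(0.122) / 1.463e+06 = 0.1183 rad/s.
KE_i = ½(1.418e+06)(0.1220 rad/s)² = 10560 J; KE_f = ½(1.463e+06)(0.1183)² = 10230 J.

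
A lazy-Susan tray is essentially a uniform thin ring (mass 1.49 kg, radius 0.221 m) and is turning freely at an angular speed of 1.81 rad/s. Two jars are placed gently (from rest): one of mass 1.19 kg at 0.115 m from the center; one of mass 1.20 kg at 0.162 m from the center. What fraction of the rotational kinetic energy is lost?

fraction ≈ 0.394

The added mass arrives with no angular momentum about the center, and any external torque about the center is negligible, so the system's angular momentum is conserved.
I_p = (1.49)(0.221)² = 0.07277 kg·m².
Added inertia Σmr² = (1.19)(0.115)² + (1.20)(0.162)² = 0.04723 kg·m²; I_f = 0.07277 + 0.04723 = 0.1200 kg·m².
ω_f = I_p ω_i / I_f = (0.07277)(1.81) / 0.1200 = 1.098 rad/s.
KE_i = ½(0.07277)(1.810 rad/s)² = 0.1192 J; KE_f = ½(0.1200)(1.098)² = 0.07229 J.
Fraction lost = 0.3936.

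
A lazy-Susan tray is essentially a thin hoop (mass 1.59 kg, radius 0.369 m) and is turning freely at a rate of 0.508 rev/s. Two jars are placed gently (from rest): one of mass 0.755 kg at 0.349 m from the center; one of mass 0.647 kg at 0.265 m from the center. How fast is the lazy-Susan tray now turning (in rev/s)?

ω_f ≈ 0.311 rev/s

The added mass arrives with no angular momentum about the center, and any external torque about the center is negligible, so the system's angular momentum is conserved.
I_p = (1.59)(0.369)² = 0.2165 kg·m².
Added inertia Σmr² = (0.755)(0.349)² + (0.647)(0.265)² = 0.1374 kg·m²; I_f = 0.2165 + 0.1374 = 0.3539 kg·m².
ω_f = I_p ω_i / I_f = (0.2165)(0.508) / 0.3539 = 0.3108 rev/s.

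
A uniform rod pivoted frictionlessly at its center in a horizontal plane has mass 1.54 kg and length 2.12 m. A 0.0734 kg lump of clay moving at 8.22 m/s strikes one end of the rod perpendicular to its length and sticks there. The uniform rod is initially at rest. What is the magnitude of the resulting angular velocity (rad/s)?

|ω_f| ≈ 0.970 rad/s

About the pivot the impulsive forces during the collision are internal, so angular momentum about that axis is conserved.
I_p = (1/12)(1.54)(2.12)² = 0.5768 kg·m². Taking the sense of the lump of clay's angular momentum as positive, L_{lump} = m v R = (0.0734)(8.22)(2.12/2) = 0.6395 kg·m²/s.
L_i = 0 + 0.6395 = 0.6395 kg·m²/s.
After sticking, I_f = I_p + m R² = 0.5768 + (0.0734)(2.12/2)² = 0.6593 kg·m².
ω_f = L_i / I_f = 0.6395 / 0.6593 = 0.9701 rad/s.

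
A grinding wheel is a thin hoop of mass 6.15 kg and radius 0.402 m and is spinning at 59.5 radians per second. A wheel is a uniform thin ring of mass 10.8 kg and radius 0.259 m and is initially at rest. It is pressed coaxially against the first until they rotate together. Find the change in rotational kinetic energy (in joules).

ΔKE ≈ -742 J

No external torque acts about the common axis, so total angular momentum is conserved.
Moments of inertia: I_A = (6.15)(0.402)² = 0.9939 kg·m²; I_B = (10.8)(0.259)² = 0.7245 kg·m².
Taking A's sense as positive: L = (0.9939)(59.5) = 59.13 kg·m²·rad/s.
Combined I = 0.9939 + 0.7245 = 1.718 kg·m².
ω_f = L / I = 59.13 / 1.718 = 34.41 rad/s.
KE_i = ½ΣIω² = 1759 J; KE_f = ½(1.718)(34.41)² = 1018 J.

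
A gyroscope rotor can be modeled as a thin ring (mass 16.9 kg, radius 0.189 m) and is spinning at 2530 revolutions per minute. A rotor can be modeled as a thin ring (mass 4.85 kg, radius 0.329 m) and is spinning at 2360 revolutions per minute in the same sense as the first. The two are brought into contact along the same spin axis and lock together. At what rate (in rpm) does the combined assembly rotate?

|ω_f| ≈ 2450 rpm

No external torque acts about the common axis, so total angular momentum is conserved.
Moments of inertia: I_A = (16.9)(0.189)² = 0.6037 kg·m²; I_B = (4.85)(0.329)² = 0.5250 kg·m².
Taking A's sense as positive: L = (0.6037)(2530) + (0.5250)(2360) = 2766 kg·m²·rpm.
Combined I = 0.6037 + 0.5250 = 1.129 kg·m².
ω_f = L / I = 2766 / 1.129 = 2451 rpm.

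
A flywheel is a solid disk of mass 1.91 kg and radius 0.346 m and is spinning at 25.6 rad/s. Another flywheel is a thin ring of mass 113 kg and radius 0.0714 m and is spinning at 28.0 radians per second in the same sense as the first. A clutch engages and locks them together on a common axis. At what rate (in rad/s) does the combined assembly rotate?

|ω_f| ≈ 27.6 rad/s

The coupling torques are internal; angular momentum about the shared axis is conserved.
Moments of inertia: I_A = ½(1.91)(0.346)² = 0.1143 kg·m²; I_B = (113)(0.0714)² = 0.5761 kg·m².
Taking A's sense as positive: L = (0.1143)(25.6) + (0.5761)(28.0) = 19.06 kg·m²·rad/s.
Combined I = 0.1143 + 0.5761 = 0.6904 kg·m².
ω_f = L / I = 19.06 / 0.6904 = 27.60 rad/s.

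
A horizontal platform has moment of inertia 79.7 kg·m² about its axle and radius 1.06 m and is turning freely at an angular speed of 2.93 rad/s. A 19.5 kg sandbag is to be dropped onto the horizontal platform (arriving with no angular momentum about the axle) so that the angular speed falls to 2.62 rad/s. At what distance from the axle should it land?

r ≈ 0.695 m

The added mass arrives with no angular momentum about the axle, and any external torque about the axle is negligible, so the system's angular momentum is conserved.
I_p ω_i = (I_p + m r²) ω_f ⇒ m r² = I_p(ω_i/ω_f − 1) = 79.70(2.93/2.62 − 1) = 9.430 kg·m².
r = √(9.430/19.5) = 0.6954 m.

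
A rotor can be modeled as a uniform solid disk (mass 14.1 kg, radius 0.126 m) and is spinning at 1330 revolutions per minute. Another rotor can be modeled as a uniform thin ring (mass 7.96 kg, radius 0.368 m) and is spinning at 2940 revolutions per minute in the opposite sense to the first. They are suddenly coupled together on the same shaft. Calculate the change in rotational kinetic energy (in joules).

ΔKE ≈ -10100 J

The coupling torques are internal; angular momentum about the shared axis is conserved.
Moments of inertia: I_A = ½(14.1)(0.126)² = 0.1119 kg·m²; I_B = (7.96)(0.368)² = 1.078 kg·m².
Taking A's sense as positive: L = (0.1119)(1330) − (1.078)(2940) = -3020 kg·m²·rpm.
Combined I = 0.1119 + 1.078 = 1.190 kg·m².
ω_f = L / I = -3020 / 1.190 = -2538 rpm.
KE_i = ½ΣIω² = 52170 J; KE_f = ½(1.190)(265.8)² = 42040 J.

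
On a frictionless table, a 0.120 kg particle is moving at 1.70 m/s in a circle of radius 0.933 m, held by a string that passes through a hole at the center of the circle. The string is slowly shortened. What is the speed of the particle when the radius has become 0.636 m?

Central (radial) force ⇒ zero torque about the center ⇒ m v r is constant.
v₂ = v₁ r₁ / r₂ = (1.70)(0.933) / (0.636) = 2.494 m/s.

v₂ ≈ 2.49 m/s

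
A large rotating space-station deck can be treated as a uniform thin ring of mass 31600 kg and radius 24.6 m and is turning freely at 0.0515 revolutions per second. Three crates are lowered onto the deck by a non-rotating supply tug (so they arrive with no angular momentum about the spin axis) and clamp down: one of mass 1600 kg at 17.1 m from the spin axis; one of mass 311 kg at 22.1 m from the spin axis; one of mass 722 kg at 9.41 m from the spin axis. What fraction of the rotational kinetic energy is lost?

fraction ≈ 0.0345

No external torque acts about the spin axis; L_before = L_after.
I_p = (31600)(24.6)² = 1.912e+07 kg·m².
Added inertia Σmr² = (1600)(17.1)² + (311)(22.1)² + (722)(9.41)² = 6.837e+05 kg·m²; I_f = 1.912e+07 + 6.837e+05 = 1.981e+07 kg·m².
ω_f = I_p ω_i / I_f = (1.912e+07)(0.0515) / 1.981e+07 = 0.04972 rev/s.
KE_i = ½(1.912e+07)(0.3236 rad/s)² = 1.001e+06 J; KE_f = ½(1.981e+07)(0.3124)² = 9.666e+05 J.
Fraction lost = 0.03452.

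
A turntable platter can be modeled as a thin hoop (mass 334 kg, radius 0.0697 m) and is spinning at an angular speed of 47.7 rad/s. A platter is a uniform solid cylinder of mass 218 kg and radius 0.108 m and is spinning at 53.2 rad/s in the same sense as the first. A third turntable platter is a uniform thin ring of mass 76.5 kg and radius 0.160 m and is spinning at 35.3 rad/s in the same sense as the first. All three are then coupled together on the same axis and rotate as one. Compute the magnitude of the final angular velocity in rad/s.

The coupling torques are internal; angular momentum about the shared axis is conserved.
Moments of inertia: I_A = (334)(0.0697)² = 1.623 kg·m²; I_B = ½(218)(0.108)² = 1.271 kg·m²; I_C = (76.5)(0.160)² = 1.958 kg·m².
Taking A's sense as positive: L = (1.623)(47.7) + (1.271)(53.2) + (1.958)(35.3) = 214.2 kg·m²·rad/s.
Combined I = 1.623 + 1.271 + 1.958 = 4.852 kg·m².
ω_f = L / I = 214.2 / 4.852 = 44.14 rad/s.

|ω_f| ≈ 44.1 rad/s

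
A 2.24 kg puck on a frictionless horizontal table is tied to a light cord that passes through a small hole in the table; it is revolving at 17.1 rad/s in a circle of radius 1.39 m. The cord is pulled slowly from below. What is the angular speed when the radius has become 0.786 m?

The constraining force is radial, so m r² ω about the center is conserved.
ω₂ = ω₁ (r₁/r₂)² = (17.1)(1.39/0.786)² = 53.48 rad/s.

ω₂ ≈ 53.5 rad/s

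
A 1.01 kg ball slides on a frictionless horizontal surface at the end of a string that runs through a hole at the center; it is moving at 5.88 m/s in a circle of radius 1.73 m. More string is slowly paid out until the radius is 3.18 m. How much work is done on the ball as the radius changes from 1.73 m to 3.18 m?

W ≈ -12.3 J

Central (radial) force ⇒ zero torque about the center ⇒ m v r is constant.
v₂ = v₁ r₁ / r₂ = (5.88)(1.73) / (3.18) = 3.199 m/s.
W = ΔKE = ½m(v₂² − v₁²) = -12.29 J.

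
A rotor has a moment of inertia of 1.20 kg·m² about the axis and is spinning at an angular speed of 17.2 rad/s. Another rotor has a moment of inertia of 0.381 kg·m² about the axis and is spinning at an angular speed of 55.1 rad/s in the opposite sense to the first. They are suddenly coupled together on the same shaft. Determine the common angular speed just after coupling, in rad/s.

|ω_f| ≈ 0.223 rad/s

The coupling torques are internal; angular momentum about the shared axis is conserved.
Taking A's sense as positive: L = (1.200)(17.2) − (0.3810)(55.1) = -0.3531 kg·m²·rad/s.
Combined I = 1.200 + 0.3810 = 1.581 kg·m².
ω_f = L / I = -0.3531 / 1.581 = -0.2233 rad/s.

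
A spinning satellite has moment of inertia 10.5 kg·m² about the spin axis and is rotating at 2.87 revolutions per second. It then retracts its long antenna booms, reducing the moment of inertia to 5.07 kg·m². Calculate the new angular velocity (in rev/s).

No external torque acts about the spin axis, so angular momentum is conserved.
ω₂ = I₁ω₁ / I₂ = (10.50)(2.87 rev/s) / (5.070) = 5.944 rev/s.

ω₂ ≈ 5.94 rev/s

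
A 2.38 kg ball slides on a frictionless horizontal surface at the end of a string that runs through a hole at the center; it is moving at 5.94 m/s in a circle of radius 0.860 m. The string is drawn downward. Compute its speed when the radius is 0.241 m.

Central (radial) force ⇒ zero torque about the center ⇒ m v r is constant.
v₂ = v₁ r₁ / r₂ = (5.94)(0.860) / (0.241) = 21.20 m/s.

v₂ ≈ 21.2 m/s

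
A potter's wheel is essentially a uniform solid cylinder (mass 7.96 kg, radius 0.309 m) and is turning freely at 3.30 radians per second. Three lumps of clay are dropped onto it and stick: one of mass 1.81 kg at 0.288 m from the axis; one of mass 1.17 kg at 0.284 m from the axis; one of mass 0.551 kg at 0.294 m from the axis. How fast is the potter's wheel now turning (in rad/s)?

The added mass arrives with no angular momentum about the axis, and any external torque about the axis is negligible, so the system's angular momentum is conserved.
I_p = ½(7.96)(0.309)² = 0.3800 kg·m².
Added inertia Σmr² = (1.81)(0.288)² + (1.17)(0.284)² + (0.551)(0.294)² = 0.2921 kg·m²; I_f = 0.3800 + 0.2921 = 0.6721 kg·m².
ω_f = I_p ω_i / I_f = (0.3800)(3.30) / 0.6721 = 1.866 rad/s.

ω_f ≈ 1.87 rad/s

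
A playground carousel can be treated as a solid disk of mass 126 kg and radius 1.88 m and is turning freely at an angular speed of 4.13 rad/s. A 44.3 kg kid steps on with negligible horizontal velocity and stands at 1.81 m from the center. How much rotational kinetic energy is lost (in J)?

energy lost ≈ 749 J

The added mass arrives with no angular momentum about the center, and any external torque about the center is negligible, so the system's angular momentum is conserved.
I_p = ½(126)(1.88)² = 222.7 kg·m².
Added inertia Σmr² = (44.3)(1.81)² = 145.1 kg·m²; I_f = 222.7 + 145.1 = 367.8 kg·m².
ω_f = I_p ω_i / I_f = (222.7)(4.13) / 367.8 = 2.500 rad/s.
KE_i = ½(222.7)(4.130 rad/s)² = 1899 J; KE_f = ½(367.8)(2.500)² = 1150 J.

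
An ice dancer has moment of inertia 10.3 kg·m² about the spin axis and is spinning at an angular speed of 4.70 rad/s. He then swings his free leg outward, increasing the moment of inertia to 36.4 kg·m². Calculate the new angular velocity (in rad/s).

No external torque acts about the spin axis, so angular momentum is conserved.
ω₂ = I₁ω₁ / I₂ = (10.30)(4.70 rad/s) / (36.40) = 1.330 rad/s.

ω₂ ≈ 1.33 rad/s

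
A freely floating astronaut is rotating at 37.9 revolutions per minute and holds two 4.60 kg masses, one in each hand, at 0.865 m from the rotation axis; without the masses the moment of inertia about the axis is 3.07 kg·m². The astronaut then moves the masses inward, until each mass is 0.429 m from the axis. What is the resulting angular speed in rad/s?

ω₂ ≈ 8.29 rad/s

No external torque acts about the spin axis, so angular momentum is conserved.
I₁ = 3.07 + 2(4.60)(0.865)² = 9.954 kg·m²; I₂ = 3.07 + 2(4.60)(0.429)² = 4.763 kg·m².
ω₂ = I₁ω₁ / I₂ = (9.954)(37.9 rpm) / (4.763) = 79.20 rpm = 8.294 rad/s.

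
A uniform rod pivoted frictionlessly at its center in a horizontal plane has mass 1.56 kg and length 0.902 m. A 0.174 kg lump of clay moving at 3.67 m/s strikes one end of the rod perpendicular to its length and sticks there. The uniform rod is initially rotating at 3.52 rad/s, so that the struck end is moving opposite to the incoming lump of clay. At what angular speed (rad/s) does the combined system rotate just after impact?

About the pivot the impulsive forces during the collision are internal, so angular momentum about that axis is conserved.
I_p = (1/12)(1.56)(0.902)² = 0.1058 kg·m². Taking the sense of the lump of clay's angular momentum as positive, L_{lump} = m v R = (0.174)(3.67)(0.902/2) = 0.2880 kg·m²/s.
L_i = −I_p ω_p + m v R = −(0.1058)(3.52) + 0.2880 = -0.08431 kg·m²/s.
After sticking, I_f = I_p + m R² = 0.1058 + (0.174)(0.902/2)² = 0.1412 kg·m².
ω_f = L_i / I_f = -0.08431 / 0.1412 = -0.5972 rad/s.

|ω_f| ≈ 0.597 rad/s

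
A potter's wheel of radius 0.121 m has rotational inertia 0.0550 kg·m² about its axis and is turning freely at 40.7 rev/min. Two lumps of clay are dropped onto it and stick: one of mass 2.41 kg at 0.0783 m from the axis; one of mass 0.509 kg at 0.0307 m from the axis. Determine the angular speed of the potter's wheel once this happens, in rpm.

No external torque acts about the axis; L_before = L_after.
Added inertia Σmr² = (2.41)(0.0783)² + (0.509)(0.0307)² = 0.01526 kg·m²; I_f = 0.05500 + 0.01526 = 0.07026 kg·m².
ω_f = I_p ω_i / I_f = (0.05500)(40.7) / 0.07026 = 31.86 rpm.

ω_f ≈ 31.9 rpm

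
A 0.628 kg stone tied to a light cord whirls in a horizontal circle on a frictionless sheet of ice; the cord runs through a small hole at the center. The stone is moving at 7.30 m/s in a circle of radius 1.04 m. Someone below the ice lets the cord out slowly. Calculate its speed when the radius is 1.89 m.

v₂ ≈ 4.02 m/s

The only horizontal force on the mass is along the cord (radial), so it exerts no torque about the hole and angular momentum m v r is conserved.
v₂ = v₁ r₁ / r₂ = (7.30)(1.04) / (1.89) = 4.017 m/s.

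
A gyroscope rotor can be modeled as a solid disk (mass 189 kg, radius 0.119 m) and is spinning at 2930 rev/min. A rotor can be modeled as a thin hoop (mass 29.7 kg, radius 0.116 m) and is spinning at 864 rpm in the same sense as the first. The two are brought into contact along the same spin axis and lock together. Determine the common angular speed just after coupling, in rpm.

The coupling torques are internal; angular momentum about the shared axis is conserved.
Moments of inertia: I_A = ½(189)(0.119)² = 1.338 kg·m²; I_B = (29.7)(0.116)² = 0.3996 kg·m².
Taking A's sense as positive: L = (1.338)(2930) + (0.3996)(864) = 4266 kg·m²·rpm.
Combined I = 1.338 + 0.3996 = 1.738 kg·m².
ω_f = L / I = 4266 / 1.738 = 2455 rpm.

|ω_f| ≈ 2450 rpm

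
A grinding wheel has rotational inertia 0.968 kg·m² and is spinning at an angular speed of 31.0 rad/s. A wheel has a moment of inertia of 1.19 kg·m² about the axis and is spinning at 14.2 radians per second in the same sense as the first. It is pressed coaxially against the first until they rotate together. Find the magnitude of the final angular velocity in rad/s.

The coupling torques are internal; angular momentum about the shared axis is conserved.
Taking A's sense as positive: L = (0.9680)(31.0) + (1.190)(14.2) = 46.91 kg·m²·rad/s.
Combined I = 0.9680 + 1.190 = 2.158 kg·m².
ω_f = L / I = 46.91 / 2.158 = 21.74 rad/s.

|ω_f| ≈ 21.7 rad/s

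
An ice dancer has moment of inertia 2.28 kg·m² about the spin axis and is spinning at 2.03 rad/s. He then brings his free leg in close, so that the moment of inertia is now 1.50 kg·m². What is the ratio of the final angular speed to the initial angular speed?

ω₂/ω₁ ≈ 1.52

Angular momentum about the spin axis is conserved since the torque about it is zero.
ω₂/ω₁ = I₁/I₂ = 2.280 / 1.500 = 1.520.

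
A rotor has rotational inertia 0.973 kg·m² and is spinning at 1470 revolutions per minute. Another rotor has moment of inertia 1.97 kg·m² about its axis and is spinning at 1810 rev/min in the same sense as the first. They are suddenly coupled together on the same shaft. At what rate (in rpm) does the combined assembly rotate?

No external torque acts about the common axis, so total angular momentum is conserved.
Taking A's sense as positive: L = (0.9730)(1470) + (1.970)(1810) = 4996 kg·m²·rpm.
Combined I = 0.9730 + 1.970 = 2.943 kg·m².
ω_f = L / I = 4996 / 2.943 = 1698 rpm.

|ω_f| ≈ 1700 rpm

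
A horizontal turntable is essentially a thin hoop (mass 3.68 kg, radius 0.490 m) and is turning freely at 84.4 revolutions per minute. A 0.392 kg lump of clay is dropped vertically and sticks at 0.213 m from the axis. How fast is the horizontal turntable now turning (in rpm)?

ω_f ≈ 82.7 rpm

The added mass arrives with no angular momentum about the axis, and any external torque about the axis is negligible, so the system's angular momentum is conserved.
I_p = (3.68)(0.490)² = 0.8836 kg·m².
Added inertia Σmr² = (0.392)(0.213)² = 0.01778 kg·m²; I_f = 0.8836 + 0.01778 = 0.9014 kg·m².
ω_f = I_p ω_i / I_f = (0.8836)(84.4) / 0.9014 = 82.73 rpm.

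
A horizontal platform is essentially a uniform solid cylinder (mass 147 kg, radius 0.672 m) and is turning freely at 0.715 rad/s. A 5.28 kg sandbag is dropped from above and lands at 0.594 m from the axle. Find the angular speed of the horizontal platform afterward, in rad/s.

No external torque acts about the axle; L_before = L_after.
I_p = ½(147)(0.672)² = 33.19 kg·m².
Added inertia Σmr² = (5.28)(0.594)² = 1.863 kg·m²; I_f = 33.19 + 1.863 = 35.05 kg·m².
ω_f = I_p ω_i / I_f = (33.19)(0.715) / 35.05 = 0.6770 rad/s.

ω_f ≈ 0.677 rad/s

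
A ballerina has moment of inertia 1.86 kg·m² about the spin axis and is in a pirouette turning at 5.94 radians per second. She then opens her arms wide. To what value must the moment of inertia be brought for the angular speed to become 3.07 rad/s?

Angular momentum about the spin axis is conserved since the torque about it is zero.
I₂ = I₁ω₁ / ω₂ = (1.86)(5.94) / (3.07) = 3.599 kg·m².

I₂ ≈ 3.60 kg·m²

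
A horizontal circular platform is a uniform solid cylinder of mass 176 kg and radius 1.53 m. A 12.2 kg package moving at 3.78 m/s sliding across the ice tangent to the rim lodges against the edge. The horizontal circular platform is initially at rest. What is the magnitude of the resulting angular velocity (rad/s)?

|ω_f| ≈ 0.301 rad/s

The axle reaction passes through the central axle and exerts no torque about it; angular momentum about the central axle is conserved through the impact.
I_p = ½(176)(1.53)² = 206.0 kg·m². Taking the sense of the package's angular momentum as positive, L_{package} = m v R = (12.2)(3.78)(1.53) = 70.56 kg·m²/s.
L_i = 0 + 70.56 = 70.56 kg·m²/s.
After sticking, I_f = I_p + m R² = 206.0 + (12.2)(1.53)² = 234.6 kg·m².
ω_f = L_i / I_f = 70.56 / 234.6 = 0.3008 rad/s.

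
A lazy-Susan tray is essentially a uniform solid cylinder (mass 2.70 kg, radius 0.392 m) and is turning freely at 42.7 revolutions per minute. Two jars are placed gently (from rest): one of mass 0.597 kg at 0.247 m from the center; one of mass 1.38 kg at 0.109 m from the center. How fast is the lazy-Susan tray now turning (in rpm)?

ω_f ≈ 34.0 rpm

No external torque acts about the center; L_before = L_after.
I_p = ½(2.70)(0.392)² = 0.2074 kg·m².
Added inertia Σmr² = (0.597)(0.247)² + (1.38)(0.109)² = 0.05282 kg·m²; I_f = 0.2074 + 0.05282 = 0.2603 kg·m².
ω_f = I_p ω_i / I_f = (0.2074)(42.7) / 0.2603 = 34.03 rpm.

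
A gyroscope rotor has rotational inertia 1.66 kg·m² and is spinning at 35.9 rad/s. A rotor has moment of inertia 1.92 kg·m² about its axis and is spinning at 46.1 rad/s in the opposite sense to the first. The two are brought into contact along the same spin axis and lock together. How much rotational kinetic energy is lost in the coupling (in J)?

ΔKE lost ≈ 2990 J

No external torque acts about the common axis, so total angular momentum is conserved.
Taking A's sense as positive: L = (1.660)(35.9) − (1.920)(46.1) = -28.92 kg·m²·rad/s.
Combined I = 1.660 + 1.920 = 3.580 kg·m².
ω_f = L / I = -28.92 / 3.580 = -8.078 rad/s.
KE_i = ½ΣIω² = 3110 J; KE_f = ½(3.580)(8.078)² = 116.8 J.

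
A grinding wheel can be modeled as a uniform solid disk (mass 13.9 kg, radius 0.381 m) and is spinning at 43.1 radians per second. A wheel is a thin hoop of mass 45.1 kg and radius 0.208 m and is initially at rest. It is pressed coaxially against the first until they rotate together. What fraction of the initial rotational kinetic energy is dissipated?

No external torque acts about the common axis, so total angular momentum is conserved.
Moments of inertia: I_A = ½(13.9)(0.381)² = 1.009 kg·m²; I_B = (45.1)(0.208)² = 1.951 kg·m².
Taking A's sense as positive: L = (1.009)(43.1) = 43.48 kg·m²·rad/s.
Combined I = 1.009 + 1.951 = 2.960 kg·m².
ω_f = L / I = 43.48 / 2.960 = 14.69 rad/s.
KE_i = ½ΣIω² = 937.0 J; KE_f = ½(2.960)(14.69)² = 319.4 J.
Fraction dissipated = (KE_i − KE_f)/KE_i = 0.6592.

fraction ≈ 0.659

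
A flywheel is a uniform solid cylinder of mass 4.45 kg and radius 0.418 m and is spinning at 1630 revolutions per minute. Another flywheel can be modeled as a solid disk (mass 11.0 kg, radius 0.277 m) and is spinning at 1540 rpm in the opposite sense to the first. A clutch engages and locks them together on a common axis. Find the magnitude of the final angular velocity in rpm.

|ω_f| ≈ 20.0 rpm

No external torque acts about the common axis, so total angular momentum is conserved.
Moments of inertia: I_A = ½(4.45)(0.418)² = 0.3888 kg·m²; I_B = ½(11.0)(0.277)² = 0.4220 kg·m².
Taking A's sense as positive: L = (0.3888)(1630) − (0.4220)(1540) = -16.21 kg·m²·rpm.
Combined I = 0.3888 + 0.4220 = 0.8108 kg·m².
ω_f = L / I = -16.21 / 0.8108 = -20.00 rpm.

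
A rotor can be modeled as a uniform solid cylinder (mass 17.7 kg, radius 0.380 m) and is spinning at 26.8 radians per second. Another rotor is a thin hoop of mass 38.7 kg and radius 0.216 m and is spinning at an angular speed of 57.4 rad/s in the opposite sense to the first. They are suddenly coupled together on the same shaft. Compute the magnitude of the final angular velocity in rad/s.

No external torque acts about the common axis, so total angular momentum is conserved.
Moments of inertia: I_A = ½(17.7)(0.380)² = 1.278 kg·m²; I_B = (38.7)(0.216)² = 1.806 kg·m².
Taking A's sense as positive: L = (1.278)(26.8) − (1.806)(57.4) = -69.39 kg·m²·rad/s.
Combined I = 1.278 + 1.806 = 3.084 kg·m².
ω_f = L / I = -69.39 / 3.084 = -22.50 rad/s.

|ω_f| ≈ 22.5 rad/s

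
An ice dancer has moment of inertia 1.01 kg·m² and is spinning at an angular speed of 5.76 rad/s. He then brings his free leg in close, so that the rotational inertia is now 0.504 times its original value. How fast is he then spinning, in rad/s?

ω₂ ≈ 11.4 rad/s

With no external torque about the axis, L is conserved: I₁ω₁ = I₂ω₂.
I₂ = 0.504 × 1.01 = 0.5090 kg·m².
ω₂ = I₁ω₁ / I₂ = (1.010)(5.76 rad/s) / (0.5090) = 11.43 rad/s.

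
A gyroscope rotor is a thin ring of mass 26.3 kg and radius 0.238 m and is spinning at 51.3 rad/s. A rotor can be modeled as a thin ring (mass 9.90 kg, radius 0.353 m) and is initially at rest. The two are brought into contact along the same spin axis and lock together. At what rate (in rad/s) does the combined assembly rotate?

The coupling torques are internal; angular momentum about the shared axis is conserved.
Moments of inertia: I_A = (26.3)(0.238)² = 1.490 kg·m²; I_B = (9.90)(0.353)² = 1.234 kg·m².
Taking A's sense as positive: L = (1.490)(51.3) = 76.42 kg·m²·rad/s.
Combined I = 1.490 + 1.234 = 2.723 kg·m².
ω_f = L / I = 76.42 / 2.723 = 28.06 rad/s.

|ω_f| ≈ 28.1 rad/s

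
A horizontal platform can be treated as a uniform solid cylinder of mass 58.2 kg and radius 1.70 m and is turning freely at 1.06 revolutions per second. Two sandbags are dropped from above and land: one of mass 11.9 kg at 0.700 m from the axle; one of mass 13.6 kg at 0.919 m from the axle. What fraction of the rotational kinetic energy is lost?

fraction ≈ 0.171

No external torque acts about the axle; L_before = L_after.
I_p = ½(58.2)(1.70)² = 84.10 kg·m².
Added inertia Σmr² = (11.9)(0.700)² + (13.6)(0.919)² = 17.32 kg·m²; I_f = 84.10 + 17.32 = 101.4 kg·m².
ω_f = I_p ω_i / I_f = (84.10)(1.06) / 101.4 = 0.8790 rev/s.
KE_i = ½(84.10)(6.660 rad/s)² = 1865 J; KE_f = ½(101.4)(5.523)² = 1547 J.
Fraction lost = 0.1708.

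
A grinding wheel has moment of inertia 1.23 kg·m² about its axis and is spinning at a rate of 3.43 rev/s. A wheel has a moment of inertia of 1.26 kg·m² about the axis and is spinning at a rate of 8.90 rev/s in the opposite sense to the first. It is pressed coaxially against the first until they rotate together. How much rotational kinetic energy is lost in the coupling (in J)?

ΔKE lost ≈ 1870 J

No external torque acts about the common axis, so total angular momentum is conserved.
Taking A's sense as positive: L = (1.230)(3.43) − (1.260)(8.90) = -6.995 kg·m²·rev/s.
Combined I = 1.230 + 1.260 = 2.490 kg·m².
ω_f = L / I = -6.995 / 2.490 = -2.809 rev/s.
KE_i = ½ΣIω² = 2256 J; KE_f = ½(2.490)(17.65)² = 387.9 J.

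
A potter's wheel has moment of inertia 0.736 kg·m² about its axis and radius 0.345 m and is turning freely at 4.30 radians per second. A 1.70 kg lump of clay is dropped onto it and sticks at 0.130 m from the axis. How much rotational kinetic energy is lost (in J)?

energy lost ≈ 0.256 J

No external torque acts about the axis; L_before = L_after.
Added inertia Σmr² = (1.70)(0.130)² = 0.02873 kg·m²; I_f = 0.7360 + 0.02873 = 0.7647 kg·m².
ω_f = I_p ω_i / I_f = (0.7360)(4.30) / 0.7647 = 4.138 rad/s.
KE_i = ½(0.7360)(4.300 rad/s)² = 6.804 J; KE_f = ½(0.7647)(4.138)² = 6.549 J.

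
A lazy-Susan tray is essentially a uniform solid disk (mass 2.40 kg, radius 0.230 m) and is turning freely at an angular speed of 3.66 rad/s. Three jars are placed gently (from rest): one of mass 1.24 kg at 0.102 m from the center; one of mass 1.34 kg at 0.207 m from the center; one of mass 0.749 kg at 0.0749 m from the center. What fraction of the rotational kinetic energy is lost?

fraction ≈ 0.540

No external torque acts about the center; L_before = L_after.
I_p = ½(2.40)(0.230)² = 0.06348 kg·m².
Added inertia Σmr² = (1.24)(0.102)² + (1.34)(0.207)² + (0.749)(0.0749)² = 0.07452 kg·m²; I_f = 0.06348 + 0.07452 = 0.1380 kg·m².
ω_f = I_p ω_i / I_f = (0.06348)(3.66) / 0.1380 = 1.684 rad/s.
KE_i = ½(0.06348)(3.660 rad/s)² = 0.4252 J; KE_f = ½(0.1380)(1.684)² = 0.1956 J.
Fraction lost = 0.5400.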